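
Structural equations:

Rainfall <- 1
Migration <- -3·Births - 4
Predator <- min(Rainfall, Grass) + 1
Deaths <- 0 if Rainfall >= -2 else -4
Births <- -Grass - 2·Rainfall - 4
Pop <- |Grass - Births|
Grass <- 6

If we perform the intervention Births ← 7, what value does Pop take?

The intervention breaks the incoming arrows to Births: Births <- -Grass - 2·Rainfall - 4 no longer applies, and Births = 7.
Pop = |Grass - Births|  [with Grass=6, Births=7]  = 1

1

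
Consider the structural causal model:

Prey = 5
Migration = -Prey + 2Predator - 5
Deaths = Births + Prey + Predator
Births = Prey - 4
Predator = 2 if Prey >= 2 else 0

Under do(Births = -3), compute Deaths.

4

The intervention breaks the incoming arrows to Births: Births = Prey - 4 no longer applies, and Births = -3.
Predator = 2 if Prey >= 2 else 0  [with Prey=5]  = 2
Deaths = Births + Prey + Predator  [with Births=-3, Prey=5, Predator=2]  = 4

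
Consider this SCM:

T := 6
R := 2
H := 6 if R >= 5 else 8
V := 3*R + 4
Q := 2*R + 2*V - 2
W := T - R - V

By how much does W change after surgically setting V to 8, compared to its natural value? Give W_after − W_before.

2

Under do(V=8), the mechanism V := 3*R + 4 is discarded; V is fixed at 8.
W = T - R - V  [with T=6, R=2, V=8]  = -4
Without intervention: V = 3*R + 4  [with R=2]  = 10; W = T - R - V  [with T=6, R=2, V=10]  = -6.
Change = -4 − (-6) = 2.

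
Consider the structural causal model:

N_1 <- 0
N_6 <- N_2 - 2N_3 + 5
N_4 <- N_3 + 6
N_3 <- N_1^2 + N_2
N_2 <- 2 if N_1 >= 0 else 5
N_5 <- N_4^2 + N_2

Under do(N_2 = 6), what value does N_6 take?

-1

Under do(N_2=6), the mechanism N_2 <- 2 if N_1 >= 0 else 5 is discarded; N_2 is fixed at 6.
N_3 = N_1^2 + N_2  [with N_1=0, N_2=6]  = 6
N_6 = N_2 - 2N_3 + 5  [with N_2=6, N_3=6]  = -1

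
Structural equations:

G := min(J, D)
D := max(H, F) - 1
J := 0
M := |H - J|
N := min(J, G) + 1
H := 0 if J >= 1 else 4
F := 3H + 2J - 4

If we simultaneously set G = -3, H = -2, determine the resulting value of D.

The joint intervention fixes G = -3, H = -2, removing each variable's own equation.
F = 3H + 2J - 4  [with H=-2, J=0]  = -10
D = max(H, F) - 1  [with H=-2, F=-10]  = -3

-3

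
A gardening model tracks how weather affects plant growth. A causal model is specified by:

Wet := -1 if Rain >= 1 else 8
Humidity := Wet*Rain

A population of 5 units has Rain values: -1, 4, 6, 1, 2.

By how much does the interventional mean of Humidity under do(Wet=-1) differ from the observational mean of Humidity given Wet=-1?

The intervention sets Wet=-1 in all 5 units regardless of Rain. Recomputing Humidity per unit gives 1, -4, -6, -1, -2; average -2.4.
Observing Wet=-1 restricts to units where Wet's equation naturally yields -1: Rain ∈ {4, 6, 1, 2}. In that subpopulation Humidity = -4, -6, -1, -2, mean -3.25.
Difference = -2.4 − (-3.25) = 0.85.

0.85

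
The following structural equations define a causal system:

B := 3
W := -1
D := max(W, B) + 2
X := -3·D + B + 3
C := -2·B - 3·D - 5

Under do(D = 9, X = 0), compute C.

-38

Setting D = 9, X = 0 by intervention discards those variables' equations.
C = -2·B - 3·D - 5  [with B=3, D=9]  = -38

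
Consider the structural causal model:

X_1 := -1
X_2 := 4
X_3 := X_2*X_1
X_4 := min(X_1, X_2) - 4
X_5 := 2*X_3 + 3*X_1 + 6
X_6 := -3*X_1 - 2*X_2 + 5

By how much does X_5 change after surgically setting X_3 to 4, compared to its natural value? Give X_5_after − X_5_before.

16

do(X_3=4) replaces the equation X_3 := X_2*X_1 with the constant X_3 = 4.
X_5 = 2*X_3 + 3*X_1 + 6  [with X_3=4, X_1=-1]  = 11
Without intervention: X_3 = X_2*X_1  [with X_2=4, X_1=-1]  = -4; X_5 = 2*X_3 + 3*X_1 + 6  [with X_3=-4, X_1=-1]  = -5.
Change = 11 − (-5) = 16.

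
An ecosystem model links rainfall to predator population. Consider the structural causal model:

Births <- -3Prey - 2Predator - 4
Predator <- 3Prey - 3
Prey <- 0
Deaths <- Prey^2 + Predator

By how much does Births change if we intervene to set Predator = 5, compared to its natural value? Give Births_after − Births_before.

-16

The intervention breaks the incoming arrows to Predator: Predator <- 3Prey - 3 no longer applies, and Predator = 5.
Births = -3Prey - 2Predator - 4  [with Prey=0, Predator=5]  = -14
Without intervention: Predator = 3Prey - 3  [with Prey=0]  = -3; Births = -3Prey - 2Predator - 4  [with Prey=0, Predator=-3]  = 2.
Change = -14 − 2 = -16.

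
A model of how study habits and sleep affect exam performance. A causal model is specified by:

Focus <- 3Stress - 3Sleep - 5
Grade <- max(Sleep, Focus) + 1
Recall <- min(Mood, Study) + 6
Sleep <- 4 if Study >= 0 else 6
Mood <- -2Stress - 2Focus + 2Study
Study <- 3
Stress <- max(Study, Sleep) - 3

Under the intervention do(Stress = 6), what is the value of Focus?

The intervention breaks the incoming arrows to Stress: Stress <- max(Study, Sleep) - 3 no longer applies, and Stress = 6.
Sleep = 4 if Study >= 0 else 6  [with Study=3]  = 4
Focus = 3Stress - 3Sleep - 5  [with Stress=6, Sleep=4]  = 1

1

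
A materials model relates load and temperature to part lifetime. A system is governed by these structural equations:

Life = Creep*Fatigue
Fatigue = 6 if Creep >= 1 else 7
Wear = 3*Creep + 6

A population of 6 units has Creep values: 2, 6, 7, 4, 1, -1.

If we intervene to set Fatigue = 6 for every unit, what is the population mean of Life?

The intervention sets Fatigue=6 in all 6 units regardless of Creep. Recomputing Life per unit gives 12, 36, 42, 24, 6, -6; average 19.

19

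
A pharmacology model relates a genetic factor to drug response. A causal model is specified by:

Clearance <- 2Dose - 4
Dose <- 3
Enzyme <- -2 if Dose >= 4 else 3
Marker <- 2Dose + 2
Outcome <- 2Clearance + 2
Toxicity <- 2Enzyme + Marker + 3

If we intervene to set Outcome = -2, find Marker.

8

do(Outcome=-2) replaces the equation Outcome <- 2Clearance + 2 with the constant Outcome = -2.
Marker is not downstream of the intervention, so its value is determined by the original equations.
Marker = 2Dose + 2  [with Dose=3]  = 8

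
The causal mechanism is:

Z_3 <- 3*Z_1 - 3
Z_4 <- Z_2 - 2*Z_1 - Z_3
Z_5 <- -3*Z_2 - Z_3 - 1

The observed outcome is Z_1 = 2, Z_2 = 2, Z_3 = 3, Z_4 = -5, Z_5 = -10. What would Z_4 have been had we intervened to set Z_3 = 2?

-4

The intervention breaks the incoming arrows to Z_3: Z_3 <- 3*Z_1 - 3 no longer applies, and Z_3 = 2.
Z_4 = Z_2 - 2*Z_1 - Z_3  [with Z_2=2, Z_1=2, Z_3=2]  = -4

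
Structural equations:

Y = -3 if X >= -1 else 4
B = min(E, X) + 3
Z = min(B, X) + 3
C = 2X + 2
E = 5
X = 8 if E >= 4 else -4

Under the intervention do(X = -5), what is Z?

Under do(X=-5), the mechanism X = 8 if E >= 4 else -4 is discarded; X is fixed at -5.
B = min(E, X) + 3  [with E=5, X=-5]  = -2
Z = min(B, X) + 3  [with B=-2, X=-5]  = -2

-2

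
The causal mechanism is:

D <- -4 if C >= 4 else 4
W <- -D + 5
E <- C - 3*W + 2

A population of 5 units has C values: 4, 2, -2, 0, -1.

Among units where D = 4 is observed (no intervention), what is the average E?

Observing D=4 restricts to units where D's equation naturally yields 4: C ∈ {2, -2, 0, -1}. In that subpopulation E = 1, -3, -1, -2, mean -1.25.

-1.25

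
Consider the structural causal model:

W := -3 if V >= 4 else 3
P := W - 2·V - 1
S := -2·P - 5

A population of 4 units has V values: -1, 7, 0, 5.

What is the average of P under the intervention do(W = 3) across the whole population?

-3.5

Every unit gets W=3 under the intervention. P values become 4, -12, 2, -8; E[P|do(W=3)] = -3.5.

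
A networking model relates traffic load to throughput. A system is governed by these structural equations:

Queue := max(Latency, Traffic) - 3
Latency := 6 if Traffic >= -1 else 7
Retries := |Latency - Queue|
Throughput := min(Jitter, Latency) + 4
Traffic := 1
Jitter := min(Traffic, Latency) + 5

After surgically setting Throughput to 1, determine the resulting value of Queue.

3

do(Throughput=1) replaces the equation Throughput := min(Jitter, Latency) + 4 with the constant Throughput = 1.
Queue is not downstream of the intervention, so its value is determined by the original equations.
Latency = 6 if Traffic >= -1 else 7  [with Traffic=1]  = 6
Queue = max(Latency, Traffic) - 3  [with Latency=6, Traffic=1]  = 3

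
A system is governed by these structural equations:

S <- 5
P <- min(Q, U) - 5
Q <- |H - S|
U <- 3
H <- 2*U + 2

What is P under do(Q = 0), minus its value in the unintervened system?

Intervening sets Q = 0 and removes its equation (Q <- |H - S|).
P = min(Q, U) - 5  [with Q=0, U=3]  = -5
Without intervention: H = 2*U + 2  [with U=3]  = 8; Q = |H - S|  [with H=8, S=5]  = 3; P = min(Q, U) - 5  [with Q=3, U=3]  = -2.
Change = -5 − (-2) = -3.

-3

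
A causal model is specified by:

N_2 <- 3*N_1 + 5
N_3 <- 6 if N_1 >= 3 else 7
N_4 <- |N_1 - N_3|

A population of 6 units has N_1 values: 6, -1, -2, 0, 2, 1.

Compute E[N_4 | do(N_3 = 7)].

6

do(N_3=7) breaks N_3's dependence on N_1. With N_3=7 fixed, N_4 across the units is 1, 8, 9, 7, 5, 6, mean 6.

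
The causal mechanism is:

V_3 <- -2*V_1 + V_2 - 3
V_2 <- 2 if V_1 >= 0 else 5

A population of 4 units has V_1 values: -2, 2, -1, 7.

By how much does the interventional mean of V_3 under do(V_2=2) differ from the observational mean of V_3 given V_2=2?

Under do(V_2=2), V_2's equation is replaced by V_2=2 for every unit. Per-unit V_3: 3, -5, 1, -15. Mean = -4.
E[V_3|V_2=2] averages over only the 2 units with V_2=2 (V_1 = 2, 7): V_3 = -5, -15, mean -10.
Difference = -4 − (-10) = 6.

6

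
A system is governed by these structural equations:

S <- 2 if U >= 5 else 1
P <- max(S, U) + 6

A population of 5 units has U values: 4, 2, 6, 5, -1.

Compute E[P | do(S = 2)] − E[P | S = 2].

Every unit gets S=2 under the intervention. P values become 10, 8, 12, 11, 8; E[P|do(S=2)] = 9.8.
E[P|S=2] averages over only the 2 units with S=2 (U = 6, 5): P = 12, 11, mean 11.5.
Difference = 9.8 − 11.5 = -1.7.

-1.7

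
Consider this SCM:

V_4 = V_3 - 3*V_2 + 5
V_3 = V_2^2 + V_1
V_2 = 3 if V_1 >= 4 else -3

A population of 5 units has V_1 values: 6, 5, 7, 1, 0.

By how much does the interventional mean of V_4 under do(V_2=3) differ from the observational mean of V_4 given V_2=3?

-2.2

Under do(V_2=3), V_2's equation is replaced by V_2=3 for every unit. Per-unit V_4: 11, 10, 12, 6, 5. Mean = 8.8.
Conditioning on V_2=3 selects the 3 unit(s) with V_1 ∈ {6, 5, 7}. Their V_4 values: 11, 10, 12. Mean = 11.
Difference = 8.8 − 11 = -2.2.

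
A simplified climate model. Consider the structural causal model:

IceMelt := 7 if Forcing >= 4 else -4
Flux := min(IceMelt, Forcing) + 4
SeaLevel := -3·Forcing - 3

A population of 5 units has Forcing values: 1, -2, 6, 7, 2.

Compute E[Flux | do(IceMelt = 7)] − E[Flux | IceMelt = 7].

do(IceMelt=7) breaks IceMelt's dependence on Forcing. With IceMelt=7 fixed, Flux across the units is 5, 2, 10, 11, 6, mean 6.8.
Observing IceMelt=7 restricts to units where IceMelt's equation naturally yields 7: Forcing ∈ {6, 7}. In that subpopulation Flux = 10, 11, mean 10.5.
Difference = 6.8 − 10.5 = -3.7.

-3.7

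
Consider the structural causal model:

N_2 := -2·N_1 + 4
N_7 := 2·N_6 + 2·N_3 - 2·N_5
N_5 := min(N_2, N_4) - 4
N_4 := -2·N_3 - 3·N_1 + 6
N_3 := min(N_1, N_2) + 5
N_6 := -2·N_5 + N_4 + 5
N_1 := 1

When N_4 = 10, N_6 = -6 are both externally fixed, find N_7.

4

Setting N_4 = 10, N_6 = -6 by intervention discards those variables' equations.
N_2 = -2·N_1 + 4  [with N_1=1]  = 2
N_3 = min(N_1, N_2) + 5  [with N_1=1, N_2=2]  = 6
N_5 = min(N_2, N_4) - 4  [with N_2=2, N_4=10]  = -2
N_7 = 2·N_6 + 2·N_3 - 2·N_5  [with N_6=-6, N_3=6, N_5=-2]  = 4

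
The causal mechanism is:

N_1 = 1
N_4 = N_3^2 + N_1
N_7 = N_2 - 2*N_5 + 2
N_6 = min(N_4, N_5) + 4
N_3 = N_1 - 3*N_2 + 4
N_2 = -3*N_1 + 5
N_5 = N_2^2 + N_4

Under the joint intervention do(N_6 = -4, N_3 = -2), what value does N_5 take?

9

Under do(N_6 = -4, N_3 = -2), each intervened variable's structural equation is replaced by its fixed value.
N_2 = -3*N_1 + 5  [with N_1=1]  = 2
N_4 = N_3^2 + N_1  [with N_3=-2, N_1=1]  = 5
N_5 = N_2^2 + N_4  [with N_2=2, N_4=5]  = 9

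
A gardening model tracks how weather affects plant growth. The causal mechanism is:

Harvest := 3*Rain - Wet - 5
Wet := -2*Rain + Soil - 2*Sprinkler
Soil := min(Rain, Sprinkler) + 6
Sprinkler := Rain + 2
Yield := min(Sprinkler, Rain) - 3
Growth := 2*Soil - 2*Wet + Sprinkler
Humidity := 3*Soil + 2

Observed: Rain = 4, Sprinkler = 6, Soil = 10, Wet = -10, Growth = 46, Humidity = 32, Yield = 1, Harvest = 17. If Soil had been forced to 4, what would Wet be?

The intervention breaks the incoming arrows to Soil: Soil := min(Rain, Sprinkler) + 6 no longer applies, and Soil = 4.
Sprinkler = Rain + 2  [with Rain=4]  = 6
Wet = -2*Rain + Soil - 2*Sprinkler  [with Rain=4, Soil=4, Sprinkler=6]  = -16

-16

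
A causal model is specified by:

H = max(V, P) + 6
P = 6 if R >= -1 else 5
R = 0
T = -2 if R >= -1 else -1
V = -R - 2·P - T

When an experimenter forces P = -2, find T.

The intervention breaks the incoming arrows to P: P = 6 if R >= -1 else 5 no longer applies, and P = -2.
Since T is not a descendant of the intervened variable, it is unaffected.
T = -2 if R >= -1 else -1  [with R=0]  = -2

-2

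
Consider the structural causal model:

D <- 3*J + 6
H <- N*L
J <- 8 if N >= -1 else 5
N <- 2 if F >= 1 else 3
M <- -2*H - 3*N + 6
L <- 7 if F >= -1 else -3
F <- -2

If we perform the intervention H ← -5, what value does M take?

7

Intervening sets H = -5 and removes its equation (H <- N*L).
N = 2 if F >= 1 else 3  [with F=-2]  = 3
M = -2*H - 3*N + 6  [with H=-5, N=3]  = 7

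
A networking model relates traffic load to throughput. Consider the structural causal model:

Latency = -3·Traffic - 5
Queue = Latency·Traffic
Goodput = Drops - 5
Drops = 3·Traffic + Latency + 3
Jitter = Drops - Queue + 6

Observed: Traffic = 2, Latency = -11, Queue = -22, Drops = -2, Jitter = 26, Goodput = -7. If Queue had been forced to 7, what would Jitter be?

do(Queue=7) replaces the equation Queue = Latency·Traffic with the constant Queue = 7.
Latency = -3·Traffic - 5  [with Traffic=2]  = -11
Drops = 3·Traffic + Latency + 3  [with Traffic=2, Latency=-11]  = -2
Jitter = Drops - Queue + 6  [with Drops=-2, Queue=7]  = -3

-3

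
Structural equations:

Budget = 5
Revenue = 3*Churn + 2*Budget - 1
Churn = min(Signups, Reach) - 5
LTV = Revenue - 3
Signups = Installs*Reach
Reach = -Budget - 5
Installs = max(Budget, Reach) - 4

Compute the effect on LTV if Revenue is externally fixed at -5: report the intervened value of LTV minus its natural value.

Intervening sets Revenue = -5 and removes its equation (Revenue = 3*Churn + 2*Budget - 1).
LTV = Revenue - 3  [with Revenue=-5]  = -8
Without intervention: Reach = -Budget - 5  [with Budget=5]  = -10; Installs = max(Budget, Reach) - 4  [with Budget=5, Reach=-10]  = 1; Signups = Installs*Reach  [with Installs=1, Reach=-10]  = -10; Churn = min(Signups, Reach) - 5  [with Signups=-10, Reach=-10]  = -15; Revenue = 3*Churn + 2*Budget - 1  [with Churn=-15, Budget=5]  = -36; LTV = Revenue - 3  [with Revenue=-36]  = -39.
Change = -8 − (-39) = 31.

31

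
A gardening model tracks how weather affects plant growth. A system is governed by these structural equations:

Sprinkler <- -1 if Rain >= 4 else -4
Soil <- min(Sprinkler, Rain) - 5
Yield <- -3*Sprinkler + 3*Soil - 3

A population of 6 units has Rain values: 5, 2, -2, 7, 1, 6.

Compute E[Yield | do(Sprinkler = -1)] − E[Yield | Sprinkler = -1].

Under do(Sprinkler=-1), Sprinkler's equation is replaced by Sprinkler=-1 for every unit. Per-unit Yield: -18, -18, -21, -18, -18, -18. Mean = -18.5.
E[Yield|Sprinkler=-1] averages over only the 3 units with Sprinkler=-1 (Rain = 5, 7, 6): Yield = -18, -18, -18, mean -18.
Difference = -18.5 − (-18) = -0.5.

-0.5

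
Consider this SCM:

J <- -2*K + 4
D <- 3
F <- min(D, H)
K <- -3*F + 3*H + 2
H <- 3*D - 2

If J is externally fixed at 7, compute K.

The intervention breaks the incoming arrows to J: J <- -2*K + 4 no longer applies, and J = 7.
Since K is not a descendant of the intervened variable, it is unaffected.
H = 3*D - 2  [with D=3]  = 7
F = min(D, H)  [with D=3, H=7]  = 3
K = -3*F + 3*H + 2  [with F=3, H=7]  = 14

14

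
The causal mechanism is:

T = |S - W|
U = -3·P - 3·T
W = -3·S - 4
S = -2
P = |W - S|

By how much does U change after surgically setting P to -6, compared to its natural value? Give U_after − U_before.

Intervening sets P = -6 and removes its equation (P = |W - S|).
W = -3·S - 4  [with S=-2]  = 2
T = |S - W|  [with S=-2, W=2]  = 4
U = -3·P - 3·T  [with P=-6, T=4]  = 6
Without intervention: W = -3·S - 4  [with S=-2]  = 2; T = |S - W|  [with S=-2, W=2]  = 4; P = |W - S|  [with W=2, S=-2]  = 4; U = -3·P - 3·T  [with P=4, T=4]  = -24.
Change = 6 − (-24) = 30.

30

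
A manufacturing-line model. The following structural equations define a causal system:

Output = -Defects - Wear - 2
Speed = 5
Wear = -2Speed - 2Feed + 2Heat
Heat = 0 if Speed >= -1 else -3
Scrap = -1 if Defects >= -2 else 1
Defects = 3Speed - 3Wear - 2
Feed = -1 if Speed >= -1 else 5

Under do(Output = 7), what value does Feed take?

Under do(Output=7), the mechanism Output = -Defects - Wear - 2 is discarded; Output is fixed at 7.
Feed is not downstream of the intervention, so its value is determined by the original equations.
Feed = -1 if Speed >= -1 else 5  [with Speed=5]  = -1

-1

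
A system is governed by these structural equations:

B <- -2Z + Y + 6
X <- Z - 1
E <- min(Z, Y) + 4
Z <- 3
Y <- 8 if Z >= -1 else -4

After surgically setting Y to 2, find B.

2

The intervention breaks the incoming arrows to Y: Y <- 8 if Z >= -1 else -4 no longer applies, and Y = 2.
B = -2Z + Y + 6  [with Z=3, Y=2]  = 2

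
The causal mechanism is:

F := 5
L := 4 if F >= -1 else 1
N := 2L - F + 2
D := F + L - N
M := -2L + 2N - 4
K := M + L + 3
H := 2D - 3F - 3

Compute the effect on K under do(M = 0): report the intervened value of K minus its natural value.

The intervention breaks the incoming arrows to M: M := -2L + 2N - 4 no longer applies, and M = 0.
L = 4 if F >= -1 else 1  [with F=5]  = 4
K = M + L + 3  [with M=0, L=4]  = 7
Without intervention: L = 4 if F >= -1 else 1  [with F=5]  = 4; N = 2L - F + 2  [with L=4, F=5]  = 5; M = -2L + 2N - 4  [with L=4, N=5]  = -2; K = M + L + 3  [with M=-2, L=4]  = 5.
Change = 7 − 5 = 2.

2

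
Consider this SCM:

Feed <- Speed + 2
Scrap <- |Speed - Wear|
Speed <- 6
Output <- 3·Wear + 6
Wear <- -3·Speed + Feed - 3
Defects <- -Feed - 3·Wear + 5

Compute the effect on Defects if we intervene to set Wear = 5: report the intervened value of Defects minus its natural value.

-54

The intervention breaks the incoming arrows to Wear: Wear <- -3·Speed + Feed - 3 no longer applies, and Wear = 5.
Feed = Speed + 2  [with Speed=6]  = 8
Defects = -Feed - 3·Wear + 5  [with Feed=8, Wear=5]  = -18
Without intervention: Feed = Speed + 2  [with Speed=6]  = 8; Wear = -3·Speed + Feed - 3  [with Speed=6, Feed=8]  = -13; Defects = -Feed - 3·Wear + 5  [with Feed=8, Wear=-13]  = 36.
Change = -18 − 36 = -54.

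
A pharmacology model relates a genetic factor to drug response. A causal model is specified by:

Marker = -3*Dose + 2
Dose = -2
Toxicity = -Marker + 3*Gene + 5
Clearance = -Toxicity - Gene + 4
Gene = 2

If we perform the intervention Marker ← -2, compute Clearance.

-11

do(Marker=-2) replaces the equation Marker = -3*Dose + 2 with the constant Marker = -2.
Toxicity = -Marker + 3*Gene + 5  [with Marker=-2, Gene=2]  = 13
Clearance = -Toxicity - Gene + 4  [with Toxicity=13, Gene=2]  = -11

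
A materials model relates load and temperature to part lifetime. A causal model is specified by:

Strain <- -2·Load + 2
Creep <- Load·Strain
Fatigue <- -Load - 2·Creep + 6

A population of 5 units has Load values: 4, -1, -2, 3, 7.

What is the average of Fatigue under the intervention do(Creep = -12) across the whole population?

The intervention sets Creep=-12 in all 5 units regardless of Load. Recomputing Fatigue per unit gives 26, 31, 32, 27, 23; average 27.8.

27.8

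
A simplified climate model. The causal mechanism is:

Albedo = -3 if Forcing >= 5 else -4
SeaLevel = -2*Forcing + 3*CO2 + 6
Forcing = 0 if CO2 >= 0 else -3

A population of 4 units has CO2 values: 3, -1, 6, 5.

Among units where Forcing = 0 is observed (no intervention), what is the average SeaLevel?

E[SeaLevel|Forcing=0] averages over only the 3 units with Forcing=0 (CO2 = 3, 6, 5): SeaLevel = 15, 24, 21, mean 20.

20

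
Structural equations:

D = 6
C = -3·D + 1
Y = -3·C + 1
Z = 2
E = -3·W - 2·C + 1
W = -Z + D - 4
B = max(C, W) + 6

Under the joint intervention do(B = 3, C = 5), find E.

-9

Under do(B = 3, C = 5), each intervened variable's structural equation is replaced by its fixed value.
W = -Z + D - 4  [with Z=2, D=6]  = 0
E = -3·W - 2·C + 1  [with W=0, C=5]  = -9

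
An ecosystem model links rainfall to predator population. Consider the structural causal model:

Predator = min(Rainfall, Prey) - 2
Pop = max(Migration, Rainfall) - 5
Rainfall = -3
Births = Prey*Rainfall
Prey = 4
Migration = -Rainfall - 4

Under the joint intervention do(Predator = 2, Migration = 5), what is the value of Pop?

Setting Predator = 2, Migration = 5 by intervention discards those variables' equations.
Pop = max(Migration, Rainfall) - 5  [with Migration=5, Rainfall=-3]  = 0

0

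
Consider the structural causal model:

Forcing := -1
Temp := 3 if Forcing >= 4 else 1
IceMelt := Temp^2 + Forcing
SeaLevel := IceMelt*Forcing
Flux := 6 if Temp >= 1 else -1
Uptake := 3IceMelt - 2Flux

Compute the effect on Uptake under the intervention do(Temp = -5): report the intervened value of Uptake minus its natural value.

86

Under do(Temp=-5), the mechanism Temp := 3 if Forcing >= 4 else 1 is discarded; Temp is fixed at -5.
IceMelt = Temp^2 + Forcing  [with Temp=-5, Forcing=-1]  = 24
Flux = 6 if Temp >= 1 else -1  [with Temp=-5]  = -1
Uptake = 3IceMelt - 2Flux  [with IceMelt=24, Flux=-1]  = 74
Without intervention: Temp = 3 if Forcing >= 4 else 1  [with Forcing=-1]  = 1; IceMelt = Temp^2 + Forcing  [with Temp=1, Forcing=-1]  = 0; Flux = 6 if Temp >= 1 else -1  [with Temp=1]  = 6; Uptake = 3IceMelt - 2Flux  [with IceMelt=0, Flux=6]  = -12.
Change = 74 − (-12) = 86.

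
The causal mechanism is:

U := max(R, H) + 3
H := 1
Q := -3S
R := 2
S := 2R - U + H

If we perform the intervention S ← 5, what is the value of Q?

Intervening sets S = 5 and removes its equation (S := 2R - U + H).
Q = -3S  [with S=5]  = -15

-15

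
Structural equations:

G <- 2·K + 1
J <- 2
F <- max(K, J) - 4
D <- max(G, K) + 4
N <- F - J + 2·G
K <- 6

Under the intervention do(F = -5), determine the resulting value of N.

19

Intervening sets F = -5 and removes its equation (F <- max(K, J) - 4).
G = 2·K + 1  [with K=6]  = 13
N = F - J + 2·G  [with F=-5, J=2, G=13]  = 19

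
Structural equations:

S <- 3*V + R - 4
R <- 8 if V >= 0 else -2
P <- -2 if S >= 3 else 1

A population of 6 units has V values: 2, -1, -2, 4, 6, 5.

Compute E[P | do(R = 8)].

do(R=8) breaks R's dependence on V. With R=8 fixed, P across the units is -2, 1, 1, -2, -2, -2, mean -1.

-1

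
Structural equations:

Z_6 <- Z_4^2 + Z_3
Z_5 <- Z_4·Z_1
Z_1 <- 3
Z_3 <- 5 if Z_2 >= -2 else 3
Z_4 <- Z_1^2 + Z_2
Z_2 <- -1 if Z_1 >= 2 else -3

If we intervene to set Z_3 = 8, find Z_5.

24

do(Z_3=8) replaces the equation Z_3 <- 5 if Z_2 >= -2 else 3 with the constant Z_3 = 8.
Z_5 is not downstream of the intervention, so its value is determined by the original equations.
Z_2 = -1 if Z_1 >= 2 else -3  [with Z_1=3]  = -1
Z_4 = Z_1^2 + Z_2  [with Z_1=3, Z_2=-1]  = 8
Z_5 = Z_4·Z_1  [with Z_4=8, Z_1=3]  = 24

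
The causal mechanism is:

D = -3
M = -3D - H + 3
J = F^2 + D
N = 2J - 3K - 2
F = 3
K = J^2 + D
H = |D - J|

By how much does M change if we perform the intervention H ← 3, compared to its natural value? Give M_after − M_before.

The intervention breaks the incoming arrows to H: H = |D - J| no longer applies, and H = 3.
M = -3D - H + 3  [with D=-3, H=3]  = 9
Without intervention: J = F^2 + D  [with F=3, D=-3]  = 6; H = |D - J|  [with D=-3, J=6]  = 9; M = -3D - H + 3  [with D=-3, H=9]  = 3.
Change = 9 − 3 = 6.

6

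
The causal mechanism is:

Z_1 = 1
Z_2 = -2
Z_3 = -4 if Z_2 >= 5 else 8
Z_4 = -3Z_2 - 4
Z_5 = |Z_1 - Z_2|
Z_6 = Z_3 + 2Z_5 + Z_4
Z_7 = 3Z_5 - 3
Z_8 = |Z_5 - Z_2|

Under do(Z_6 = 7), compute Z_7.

Intervening sets Z_6 = 7 and removes its equation (Z_6 = Z_3 + 2Z_5 + Z_4).
No directed path runs from Z_6 to Z_7, so Z_7 keeps its natural value.
Z_5 = |Z_1 - Z_2|  [with Z_1=1, Z_2=-2]  = 3
Z_7 = 3Z_5 - 3  [with Z_5=3]  = 6

6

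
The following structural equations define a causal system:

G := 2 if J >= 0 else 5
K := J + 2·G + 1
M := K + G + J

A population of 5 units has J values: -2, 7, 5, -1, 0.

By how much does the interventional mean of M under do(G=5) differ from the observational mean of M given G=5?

do(G=5) breaks G's dependence on J. With G=5 fixed, M across the units is 12, 30, 26, 14, 16, mean 19.6.
Conditioning on G=5 selects the 2 unit(s) with J ∈ {-2, -1}. Their M values: 12, 14. Mean = 13.
Difference = 19.6 − 13 = 6.6.

6.6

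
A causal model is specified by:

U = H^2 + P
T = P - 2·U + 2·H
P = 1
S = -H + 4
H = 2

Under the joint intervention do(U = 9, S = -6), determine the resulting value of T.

The joint intervention fixes U = 9, S = -6, removing each variable's own equation.
T = P - 2·U + 2·H  [with P=1, U=9, H=2]  = -13

-13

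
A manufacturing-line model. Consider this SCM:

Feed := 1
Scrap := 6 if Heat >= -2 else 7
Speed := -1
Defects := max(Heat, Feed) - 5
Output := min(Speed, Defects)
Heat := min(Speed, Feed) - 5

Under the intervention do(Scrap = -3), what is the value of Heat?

do(Scrap=-3) replaces the equation Scrap := 6 if Heat >= -2 else 7 with the constant Scrap = -3.
Heat is not downstream of the intervention, so its value is determined by the original equations.
Heat = min(Speed, Feed) - 5  [with Speed=-1, Feed=1]  = -6

-6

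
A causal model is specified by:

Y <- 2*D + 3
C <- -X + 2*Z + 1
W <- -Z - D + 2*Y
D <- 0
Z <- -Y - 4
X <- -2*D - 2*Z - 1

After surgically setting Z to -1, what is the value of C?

The intervention breaks the incoming arrows to Z: Z <- -Y - 4 no longer applies, and Z = -1.
X = -2*D - 2*Z - 1  [with D=0, Z=-1]  = 1
C = -X + 2*Z + 1  [with X=1, Z=-1]  = -2

-2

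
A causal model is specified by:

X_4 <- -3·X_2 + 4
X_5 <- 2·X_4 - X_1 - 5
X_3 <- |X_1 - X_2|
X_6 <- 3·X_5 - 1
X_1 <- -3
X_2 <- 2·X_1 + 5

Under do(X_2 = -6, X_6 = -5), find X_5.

42

Setting X_2 = -6, X_6 = -5 by intervention discards those variables' equations.
X_4 = -3·X_2 + 4  [with X_2=-6]  = 22
X_5 = 2·X_4 - X_1 - 5  [with X_4=22, X_1=-3]  = 42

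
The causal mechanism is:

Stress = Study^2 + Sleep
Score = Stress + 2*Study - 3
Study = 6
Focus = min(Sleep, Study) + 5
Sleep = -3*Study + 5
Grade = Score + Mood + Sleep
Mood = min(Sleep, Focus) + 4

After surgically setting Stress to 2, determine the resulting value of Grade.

-11

The intervention breaks the incoming arrows to Stress: Stress = Study^2 + Sleep no longer applies, and Stress = 2.
Sleep = -3*Study + 5  [with Study=6]  = -13
Focus = min(Sleep, Study) + 5  [with Sleep=-13, Study=6]  = -8
Score = Stress + 2*Study - 3  [with Stress=2, Study=6]  = 11
Mood = min(Sleep, Focus) + 4  [with Sleep=-13, Focus=-8]  = -9
Grade = Score + Mood + Sleep  [with Score=11, Mood=-9, Sleep=-13]  = -11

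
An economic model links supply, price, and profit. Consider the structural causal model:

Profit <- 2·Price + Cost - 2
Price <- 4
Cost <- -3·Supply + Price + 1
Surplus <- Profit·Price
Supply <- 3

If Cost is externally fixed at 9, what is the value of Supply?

3

Under do(Cost=9), the mechanism Cost <- -3·Supply + Price + 1 is discarded; Cost is fixed at 9.
Since Supply is not a descendant of the intervened variable, it is unaffected.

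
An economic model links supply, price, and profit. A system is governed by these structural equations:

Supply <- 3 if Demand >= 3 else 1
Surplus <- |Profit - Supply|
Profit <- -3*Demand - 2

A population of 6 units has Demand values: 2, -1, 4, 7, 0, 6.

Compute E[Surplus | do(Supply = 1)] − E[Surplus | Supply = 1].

8

The intervention sets Supply=1 in all 6 units regardless of Demand. Recomputing Surplus per unit gives 9, 0, 15, 24, 3, 21; average 12.
Conditioning on Supply=1 selects the 3 unit(s) with Demand ∈ {2, -1, 0}. Their Surplus values: 9, 0, 3. Mean = 4.
Difference = 12 − 4 = 8.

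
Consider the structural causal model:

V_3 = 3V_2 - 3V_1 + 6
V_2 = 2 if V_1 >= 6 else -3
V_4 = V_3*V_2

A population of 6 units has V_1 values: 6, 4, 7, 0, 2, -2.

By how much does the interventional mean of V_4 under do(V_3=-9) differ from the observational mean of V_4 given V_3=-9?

7.5

do(V_3=-9) breaks V_3's dependence on V_1. With V_3=-9 fixed, V_4 across the units is -18, 27, -18, 27, 27, 27, mean 12.
Conditioning on V_3=-9 selects the 2 unit(s) with V_1 ∈ {7, 2}. Their V_4 values: -18, 27. Mean = 4.5.
Difference = 12 − 4.5 = 7.5.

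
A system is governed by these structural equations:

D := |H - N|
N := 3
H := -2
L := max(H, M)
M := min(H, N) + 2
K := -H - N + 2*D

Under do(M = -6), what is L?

The intervention breaks the incoming arrows to M: M := min(H, N) + 2 no longer applies, and M = -6.
L = max(H, M)  [with H=-2, M=-6]  = -2

-2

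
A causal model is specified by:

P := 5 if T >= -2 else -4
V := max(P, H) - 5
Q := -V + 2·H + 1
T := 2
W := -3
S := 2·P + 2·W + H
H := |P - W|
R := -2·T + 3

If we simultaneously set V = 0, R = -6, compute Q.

17

Under do(V = 0, R = -6), each intervened variable's structural equation is replaced by its fixed value.
P = 5 if T >= -2 else -4  [with T=2]  = 5
H = |P - W|  [with P=5, W=-3]  = 8
Q = -V + 2·H + 1  [with V=0, H=8]  = 17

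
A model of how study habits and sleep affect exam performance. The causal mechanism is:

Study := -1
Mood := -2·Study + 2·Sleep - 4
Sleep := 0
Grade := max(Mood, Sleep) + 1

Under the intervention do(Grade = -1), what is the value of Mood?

-2

Under do(Grade=-1), the mechanism Grade := max(Mood, Sleep) + 1 is discarded; Grade is fixed at -1.
Since Mood is not a descendant of the intervened variable, it is unaffected.
Mood = -2·Study + 2·Sleep - 4  [with Study=-1, Sleep=0]  = -2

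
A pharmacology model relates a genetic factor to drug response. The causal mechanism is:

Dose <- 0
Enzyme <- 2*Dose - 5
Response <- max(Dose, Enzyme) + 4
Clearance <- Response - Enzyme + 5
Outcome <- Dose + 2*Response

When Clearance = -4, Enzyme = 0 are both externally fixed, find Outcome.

8

The joint intervention fixes Clearance = -4, Enzyme = 0, removing each variable's own equation.
Response = max(Dose, Enzyme) + 4  [with Dose=0, Enzyme=0]  = 4
Outcome = Dose + 2*Response  [with Dose=0, Response=4]  = 8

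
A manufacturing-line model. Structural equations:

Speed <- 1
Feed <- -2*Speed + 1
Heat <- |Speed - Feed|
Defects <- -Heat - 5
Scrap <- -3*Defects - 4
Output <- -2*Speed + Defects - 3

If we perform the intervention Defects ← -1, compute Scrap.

Intervening sets Defects = -1 and removes its equation (Defects <- -Heat - 5).
Scrap = -3*Defects - 4  [with Defects=-1]  = -1

-1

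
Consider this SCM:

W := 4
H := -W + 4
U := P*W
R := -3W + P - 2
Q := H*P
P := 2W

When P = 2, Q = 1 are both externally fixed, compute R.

-12

The joint intervention fixes P = 2, Q = 1, removing each variable's own equation.
R = -3W + P - 2  [with W=4, P=2]  = -12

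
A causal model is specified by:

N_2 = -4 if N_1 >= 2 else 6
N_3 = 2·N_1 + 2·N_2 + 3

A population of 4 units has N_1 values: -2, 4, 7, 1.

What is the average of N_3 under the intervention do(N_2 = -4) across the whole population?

0

The intervention sets N_2=-4 in all 4 units regardless of N_1. Recomputing N_3 per unit gives -9, 3, 9, -3; average 0.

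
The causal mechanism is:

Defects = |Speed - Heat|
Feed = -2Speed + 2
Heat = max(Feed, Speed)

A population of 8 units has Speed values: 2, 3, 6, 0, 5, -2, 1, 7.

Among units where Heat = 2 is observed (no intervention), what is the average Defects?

E[Defects|Heat=2] averages over only the 2 units with Heat=2 (Speed = 2, 0): Defects = 0, 2, mean 1.

1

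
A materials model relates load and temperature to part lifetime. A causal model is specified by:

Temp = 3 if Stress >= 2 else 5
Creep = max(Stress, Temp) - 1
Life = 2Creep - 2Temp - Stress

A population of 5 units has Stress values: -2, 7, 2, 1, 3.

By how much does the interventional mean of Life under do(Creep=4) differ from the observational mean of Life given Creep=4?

The intervention sets Creep=4 in all 5 units regardless of Stress. Recomputing Life per unit gives 0, -5, 0, -3, -1; average -1.8.
E[Life|Creep=4] averages over only the 2 units with Creep=4 (Stress = -2, 1): Life = 0, -3, mean -1.5.
Difference = -1.8 − (-1.5) = -0.3.

-0.3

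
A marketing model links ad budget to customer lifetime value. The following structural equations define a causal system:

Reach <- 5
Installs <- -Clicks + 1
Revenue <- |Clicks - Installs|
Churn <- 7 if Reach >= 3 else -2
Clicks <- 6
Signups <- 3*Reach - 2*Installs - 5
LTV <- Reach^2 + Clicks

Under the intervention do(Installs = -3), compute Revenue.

9

The intervention breaks the incoming arrows to Installs: Installs <- -Clicks + 1 no longer applies, and Installs = -3.
Revenue = |Clicks - Installs|  [with Clicks=6, Installs=-3]  = 9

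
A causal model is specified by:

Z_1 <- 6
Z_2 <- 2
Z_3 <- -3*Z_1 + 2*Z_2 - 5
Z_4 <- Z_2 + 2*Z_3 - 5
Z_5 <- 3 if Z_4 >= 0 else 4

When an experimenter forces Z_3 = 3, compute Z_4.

3

The intervention breaks the incoming arrows to Z_3: Z_3 <- -3*Z_1 + 2*Z_2 - 5 no longer applies, and Z_3 = 3.
Z_4 = Z_2 + 2*Z_3 - 5  [with Z_2=2, Z_3=3]  = 3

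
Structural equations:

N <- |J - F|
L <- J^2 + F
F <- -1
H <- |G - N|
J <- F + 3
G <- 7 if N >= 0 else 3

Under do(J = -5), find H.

do(J=-5) replaces the equation J <- F + 3 with the constant J = -5.
N = |J - F|  [with J=-5, F=-1]  = 4
G = 7 if N >= 0 else 3  [with N=4]  = 7
H = |G - N|  [with G=7, N=4]  = 3

3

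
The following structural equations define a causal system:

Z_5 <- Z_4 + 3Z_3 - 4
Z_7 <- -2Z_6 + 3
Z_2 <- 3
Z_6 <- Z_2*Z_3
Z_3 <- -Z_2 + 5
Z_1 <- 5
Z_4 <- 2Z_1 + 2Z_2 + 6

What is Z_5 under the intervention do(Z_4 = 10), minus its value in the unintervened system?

Intervening sets Z_4 = 10 and removes its equation (Z_4 <- 2Z_1 + 2Z_2 + 6).
Z_3 = -Z_2 + 5  [with Z_2=3]  = 2
Z_5 = Z_4 + 3Z_3 - 4  [with Z_4=10, Z_3=2]  = 12
Without intervention: Z_3 = -Z_2 + 5  [with Z_2=3]  = 2; Z_4 = 2Z_1 + 2Z_2 + 6  [with Z_1=5, Z_2=3]  = 22; Z_5 = Z_4 + 3Z_3 - 4  [with Z_4=22, Z_3=2]  = 24.
Change = 12 − 24 = -12.

-12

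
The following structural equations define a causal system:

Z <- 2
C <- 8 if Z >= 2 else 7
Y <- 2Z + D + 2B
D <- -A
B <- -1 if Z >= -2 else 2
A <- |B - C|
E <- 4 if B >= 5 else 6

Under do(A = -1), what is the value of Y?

Under do(A=-1), the mechanism A <- |B - C| is discarded; A is fixed at -1.
B = -1 if Z >= -2 else 2  [with Z=2]  = -1
D = -A  [with A=-1]  = 1
Y = 2Z + D + 2B  [with Z=2, D=1, B=-1]  = 3

3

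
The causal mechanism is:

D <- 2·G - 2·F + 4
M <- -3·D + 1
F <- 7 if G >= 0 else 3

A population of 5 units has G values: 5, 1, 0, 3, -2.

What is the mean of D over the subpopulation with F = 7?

Observing F=7 restricts to units where F's equation naturally yields 7: G ∈ {5, 1, 0, 3}. In that subpopulation D = 0, -8, -10, -4, mean -5.5.

-5.5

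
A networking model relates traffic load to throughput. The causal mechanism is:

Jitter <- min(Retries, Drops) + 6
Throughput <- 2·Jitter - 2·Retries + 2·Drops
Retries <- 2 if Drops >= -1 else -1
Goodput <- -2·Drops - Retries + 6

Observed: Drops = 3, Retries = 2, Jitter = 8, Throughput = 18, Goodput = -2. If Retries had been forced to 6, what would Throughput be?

Under do(Retries=6), the mechanism Retries <- 2 if Drops >= -1 else -1 is discarded; Retries is fixed at 6.
Jitter = min(Retries, Drops) + 6  [with Retries=6, Drops=3]  = 9
Throughput = 2·Jitter - 2·Retries + 2·Drops  [with Jitter=9, Retries=6, Drops=3]  = 12

12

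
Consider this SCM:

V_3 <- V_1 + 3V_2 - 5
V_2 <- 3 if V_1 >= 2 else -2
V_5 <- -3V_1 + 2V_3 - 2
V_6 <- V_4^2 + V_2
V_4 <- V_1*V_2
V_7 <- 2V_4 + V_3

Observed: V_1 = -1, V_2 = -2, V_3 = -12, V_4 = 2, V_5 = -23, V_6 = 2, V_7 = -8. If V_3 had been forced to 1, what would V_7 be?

The intervention breaks the incoming arrows to V_3: V_3 <- V_1 + 3V_2 - 5 no longer applies, and V_3 = 1.
V_2 = 3 if V_1 >= 2 else -2  [with V_1=-1]  = -2
V_4 = V_1*V_2  [with V_1=-1, V_2=-2]  = 2
V_7 = 2V_4 + V_3  [with V_4=2, V_3=1]  = 5

5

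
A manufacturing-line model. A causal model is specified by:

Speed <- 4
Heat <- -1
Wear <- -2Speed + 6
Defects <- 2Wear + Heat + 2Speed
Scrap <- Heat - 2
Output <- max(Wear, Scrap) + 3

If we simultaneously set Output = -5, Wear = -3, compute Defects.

1

Under do(Output = -5, Wear = -3), each intervened variable's structural equation is replaced by its fixed value.
Defects = 2Wear + Heat + 2Speed  [with Wear=-3, Heat=-1, Speed=4]  = 1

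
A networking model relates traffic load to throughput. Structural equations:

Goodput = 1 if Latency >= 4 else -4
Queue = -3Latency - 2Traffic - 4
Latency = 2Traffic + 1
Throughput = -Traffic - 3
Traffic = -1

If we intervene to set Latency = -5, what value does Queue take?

The intervention breaks the incoming arrows to Latency: Latency = 2Traffic + 1 no longer applies, and Latency = -5.
Queue = -3Latency - 2Traffic - 4  [with Latency=-5, Traffic=-1]  = 13

13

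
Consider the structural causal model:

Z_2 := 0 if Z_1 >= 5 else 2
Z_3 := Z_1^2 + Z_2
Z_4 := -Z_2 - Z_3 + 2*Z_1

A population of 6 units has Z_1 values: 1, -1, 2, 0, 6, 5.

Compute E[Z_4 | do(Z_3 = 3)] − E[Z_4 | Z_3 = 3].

Every unit gets Z_3=3 under the intervention. Z_4 values become -3, -7, -1, -5, 9, 7; E[Z_4|do(Z_3=3)] = 0.
Conditioning on Z_3=3 selects the 2 unit(s) with Z_1 ∈ {1, -1}. Their Z_4 values: -3, -7. Mean = -5.
Difference = 0 − (-5) = 5.

5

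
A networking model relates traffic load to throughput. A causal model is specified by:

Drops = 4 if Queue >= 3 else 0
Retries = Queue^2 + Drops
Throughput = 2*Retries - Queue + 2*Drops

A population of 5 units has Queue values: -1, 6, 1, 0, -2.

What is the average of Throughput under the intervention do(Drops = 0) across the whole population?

do(Drops=0) breaks Drops's dependence on Queue. With Drops=0 fixed, Throughput across the units is 3, 66, 1, 0, 10, mean 16.

16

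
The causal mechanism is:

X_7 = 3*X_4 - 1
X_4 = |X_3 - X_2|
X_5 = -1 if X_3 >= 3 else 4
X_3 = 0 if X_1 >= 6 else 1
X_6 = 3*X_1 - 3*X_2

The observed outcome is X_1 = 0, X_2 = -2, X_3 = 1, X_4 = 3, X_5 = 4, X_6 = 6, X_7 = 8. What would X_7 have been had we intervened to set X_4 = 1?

The intervention breaks the incoming arrows to X_4: X_4 = |X_3 - X_2| no longer applies, and X_4 = 1.
X_7 = 3*X_4 - 1  [with X_4=1]  = 2

2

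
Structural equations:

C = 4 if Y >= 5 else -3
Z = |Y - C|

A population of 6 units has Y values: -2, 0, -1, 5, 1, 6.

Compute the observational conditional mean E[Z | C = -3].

E[Z|C=-3] averages over only the 4 units with C=-3 (Y = -2, 0, -1, 1): Z = 1, 3, 2, 4, mean 2.5.

2.5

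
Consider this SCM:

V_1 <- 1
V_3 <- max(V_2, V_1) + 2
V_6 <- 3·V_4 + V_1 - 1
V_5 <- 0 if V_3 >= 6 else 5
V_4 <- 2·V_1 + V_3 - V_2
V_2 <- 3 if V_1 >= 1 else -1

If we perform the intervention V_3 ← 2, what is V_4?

1

The intervention breaks the incoming arrows to V_3: V_3 <- max(V_2, V_1) + 2 no longer applies, and V_3 = 2.
V_2 = 3 if V_1 >= 1 else -1  [with V_1=1]  = 3
V_4 = 2·V_1 + V_3 - V_2  [with V_1=1, V_3=2, V_2=3]  = 1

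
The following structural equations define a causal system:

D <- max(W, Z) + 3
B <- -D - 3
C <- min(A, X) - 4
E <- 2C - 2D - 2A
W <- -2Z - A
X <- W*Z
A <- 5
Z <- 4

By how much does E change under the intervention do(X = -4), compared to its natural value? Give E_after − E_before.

96

do(X=-4) replaces the equation X <- W*Z with the constant X = -4.
W = -2Z - A  [with Z=4, A=5]  = -13
C = min(A, X) - 4  [with A=5, X=-4]  = -8
D = max(W, Z) + 3  [with W=-13, Z=4]  = 7
E = 2C - 2D - 2A  [with C=-8, D=7, A=5]  = -40
Without intervention: W = -2Z - A  [with Z=4, A=5]  = -13; X = W*Z  [with W=-13, Z=4]  = -52; C = min(A, X) - 4  [with A=5, X=-52]  = -56; D = max(W, Z) + 3  [with W=-13, Z=4]  = 7; E = 2C - 2D - 2A  [with C=-56, D=7, A=5]  = -136.
Change = -40 − (-136) = 96.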